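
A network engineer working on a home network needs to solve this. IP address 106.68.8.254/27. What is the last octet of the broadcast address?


Given: IP = 106.68.8.254, prefix = /27
Host bits = 32 - 27 = 5
Network last octet = 254 AND mask = 224
Host part size = 2^5 - 1 = 31
Broadcast last octet = 224 OR 31 = 255

255


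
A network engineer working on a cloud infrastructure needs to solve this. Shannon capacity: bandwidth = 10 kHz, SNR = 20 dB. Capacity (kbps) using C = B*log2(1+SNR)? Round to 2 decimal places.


Given: B = 10 kHz, SNR = 20 dB
SNR linear = 10^(20/10) = 100
1 + SNR = 101
log2(101) = 6.6582114828
C = 10 * 1000 * 6.6582114828 = 66582.1148 bps
C = 66.582115 kbps -> 66.58 kbps (2 dp)

66.58


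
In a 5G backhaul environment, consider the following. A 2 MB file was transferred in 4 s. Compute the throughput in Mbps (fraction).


Given: file = 2 MB, time = 4 s
File in Mb = 2 * 8 = 16 Mb
Throughput = 16 / 4 Mbps
Throughput = 4 Mbps

4


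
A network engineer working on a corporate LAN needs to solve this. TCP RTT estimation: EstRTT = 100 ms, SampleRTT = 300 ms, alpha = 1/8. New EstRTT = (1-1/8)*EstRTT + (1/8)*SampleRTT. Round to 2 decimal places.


Given: EstRTT = 100 ms, SampleRTT = 300 ms, alpha = 1/8
New EstRTT = (1 - alpha) * EstRTT + alpha * SampleRTT
(7/8) * 100 = 87.5
(1/8) * 300 = 37.5
New EstRTT = 87.5 + 37.5 = 125 ms -> 125.00 ms (2 dp)

125.00


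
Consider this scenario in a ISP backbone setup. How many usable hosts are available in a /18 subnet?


Given: subnet mask /18
Host bits = 32 - 18 = 14
Total addresses = 2^14 = 16384
Usable hosts = 16384 - 2 (network + broadcast) = 16382

16382


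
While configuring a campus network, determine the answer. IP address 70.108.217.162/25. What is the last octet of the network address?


Given: IP = 70.108.217.162, prefix = /25
Subnet mask = 255.255.255.128
Last octet of IP: 162
Last octet of mask: 128
Network last octet = 162 AND 128 = 128

128


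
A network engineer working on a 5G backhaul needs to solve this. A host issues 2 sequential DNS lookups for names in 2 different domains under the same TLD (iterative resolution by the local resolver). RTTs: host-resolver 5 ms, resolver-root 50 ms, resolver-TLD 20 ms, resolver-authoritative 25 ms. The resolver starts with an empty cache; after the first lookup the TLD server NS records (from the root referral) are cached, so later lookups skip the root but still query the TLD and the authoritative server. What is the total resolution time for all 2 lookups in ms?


Lookup 1 (cold cache): local + root + TLD + auth = 5 + 50 + 20 + 25 = 100 ms
Lookups 2..2 (TLD NS cached -> skip root; new domain -> still ask TLD and auth): local + TLD + auth = 5 + 20 + 25 = 50 ms each
Remaining 1 lookups: 1 * 50 = 50 ms
Total = 100 + 50 = 150 ms

150


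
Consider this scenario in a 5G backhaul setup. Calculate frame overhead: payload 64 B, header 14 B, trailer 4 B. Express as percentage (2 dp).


Given: payload = 64 B, header = 14 B, trailer = 4 B
Overhead bytes = header + trailer = 14 + 4 = 18
Total frame = payload + overhead = 64 + 18 = 82
Overhead % = 18 / 82 * 100 = 21.9512% -> 21.95% (2 dp)

21.95


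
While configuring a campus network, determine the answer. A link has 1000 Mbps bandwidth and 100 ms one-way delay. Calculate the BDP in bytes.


Given: bandwidth = 1000 Mbps, delay = 100 ms
BDP in bits = 1000 * 10^6 * 100 / 1000
BDP in bits = 100000000
BDP in bytes = 100000000 / 8 = 12500000

12500000


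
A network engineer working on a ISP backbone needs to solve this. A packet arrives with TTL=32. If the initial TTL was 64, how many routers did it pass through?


Given: initial TTL = 64, received TTL = 32
Hops = initial TTL - received TTL
Hops = 64 - 32 = 32

32


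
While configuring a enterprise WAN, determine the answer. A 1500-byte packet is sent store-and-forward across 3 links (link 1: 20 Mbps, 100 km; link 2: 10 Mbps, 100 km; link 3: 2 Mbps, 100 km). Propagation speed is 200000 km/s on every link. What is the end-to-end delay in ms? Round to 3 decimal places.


Packet = 1500 bytes = 12000 bits. Store-and-forward: sum (t_trans + t_prop) per link.
Link 1: t_trans = 12000/(20*10^6) s = 0.6000 ms; t_prop = 100/200000 s = 0.5000 ms; subtotal = 1.1000 ms
Link 2: t_trans = 12000/(10*10^6) s = 1.2000 ms; t_prop = 100/200000 s = 0.5000 ms; subtotal = 1.7000 ms
Link 3: t_trans = 12000/(2*10^6) s = 6.0000 ms; t_prop = 100/200000 s = 0.5000 ms; subtotal = 6.5000 ms
End-to-end = 1.1000 + 1.7000 + 6.5000 = 9.3000 ms -> 9.300 ms (3 dp)

9.300


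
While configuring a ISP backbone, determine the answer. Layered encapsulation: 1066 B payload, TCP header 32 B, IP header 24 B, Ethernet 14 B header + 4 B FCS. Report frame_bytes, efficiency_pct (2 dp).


TCP segment = 1066 + 32 = 1098 B
IP packet = 1098 + 24 = 1122 B
Ethernet frame = 1122 + 14 + 4 = 1140 B
Efficiency = app / frame = 1066 / 1140 = 0.935088 = 93.5088% -> 93.51% (2 dp)

1140, 93.51


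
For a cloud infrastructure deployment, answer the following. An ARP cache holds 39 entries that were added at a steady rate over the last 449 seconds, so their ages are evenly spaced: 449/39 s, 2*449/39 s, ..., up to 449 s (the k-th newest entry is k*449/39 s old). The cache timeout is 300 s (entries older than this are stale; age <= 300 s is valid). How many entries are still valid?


Ages are k * 449/39 s for k = 1..39 (spacing = 11.5128 s).
Entry k is valid iff k * 449/39 <= 300 iff k <= 39 * 300 / 449 = 26.0579
n_valid = floor(26.0579) = 26
(n_stale = 39 - 26 = 13)

26


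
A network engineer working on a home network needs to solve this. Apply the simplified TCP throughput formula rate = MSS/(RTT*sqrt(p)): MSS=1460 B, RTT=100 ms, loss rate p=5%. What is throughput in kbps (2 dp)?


Given: MSS = 1460 bytes, RTT = 100 ms, loss = 5%
RTT in seconds = 100 / 1000 = 0.1
Loss rate = 5% = 0.05
sqrt(loss) = sqrt(0.05) = 0.223606797750
Throughput (bytes/s) = 1460 / (0.1 * 0.223606797750) = 65293.1849
Throughput (kbps) = 65293.1849 * 8 / 1000 = 522.345480 -> 522.35 kbps (2 dp)

522.35


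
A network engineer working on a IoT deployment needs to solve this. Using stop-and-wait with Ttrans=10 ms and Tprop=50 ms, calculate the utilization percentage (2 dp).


Given: Ttrans = 10 ms, Tprop = 50 ms
RTT = 2 * Tprop = 2 * 50 = 100 ms
U = Ttrans / (Ttrans + RTT)
U = 10 / (10 + 100)
U = 10 / 110 = 0.090909
U% = 9.09%

9.09


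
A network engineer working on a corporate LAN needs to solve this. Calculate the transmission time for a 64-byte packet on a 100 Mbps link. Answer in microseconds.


Given: packet = 64 bytes, bandwidth = 100 Mbps
Packet in bits = 64 * 8 = 512 bits
Bandwidth = 100 * 10^6 = 100000000 bps
Time = 512 / 100000000 seconds
Time in us = 512 * 10^6 / 100000000 = 5.12

5.12


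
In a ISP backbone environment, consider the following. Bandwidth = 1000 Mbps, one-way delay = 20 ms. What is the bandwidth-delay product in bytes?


Given: bandwidth = 1000 Mbps, delay = 20 ms
BDP in bits = 1000 * 10^6 * 20 / 1000
BDP in bits = 20000000
BDP in bytes = 20000000 / 8 = 2500000

2500000


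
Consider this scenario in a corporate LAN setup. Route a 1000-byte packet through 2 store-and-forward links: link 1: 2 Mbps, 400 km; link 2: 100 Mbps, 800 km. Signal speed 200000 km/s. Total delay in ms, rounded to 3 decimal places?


Packet = 1000 bytes = 8000 bits. Store-and-forward: sum (t_trans + t_prop) per link.
Link 1: t_trans = 8000/(2*10^6) s = 4.0000 ms; t_prop = 400/200000 s = 2.0000 ms; subtotal = 6.0000 ms
Link 2: t_trans = 8000/(100*10^6) s = 0.0800 ms; t_prop = 800/200000 s = 4.0000 ms; subtotal = 4.0800 ms
End-to-end = 6.0000 + 4.0800 = 10.0800 ms -> 10.080 ms (3 dp)

10.080


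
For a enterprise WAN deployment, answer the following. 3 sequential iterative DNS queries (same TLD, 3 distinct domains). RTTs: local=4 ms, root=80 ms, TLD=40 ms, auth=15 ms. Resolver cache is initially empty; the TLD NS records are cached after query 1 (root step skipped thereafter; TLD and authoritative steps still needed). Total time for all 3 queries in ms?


Lookup 1 (cold cache): local + root + TLD + auth = 4 + 80 + 40 + 15 = 139 ms
Lookups 2..3 (TLD NS cached -> skip root; new domain -> still ask TLD and auth): local + TLD + auth = 4 + 40 + 15 = 59 ms each
Remaining 2 lookups: 2 * 59 = 118 ms
Total = 139 + 118 = 257 ms

257


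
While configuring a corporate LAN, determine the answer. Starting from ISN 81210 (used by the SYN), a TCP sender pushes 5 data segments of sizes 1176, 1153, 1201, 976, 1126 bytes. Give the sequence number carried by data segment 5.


The SYN occupies sequence number ISN = 81210, so the first data byte is ISN + 1 = 81211.
SEQ of data segment i = (ISN + 1) + sum of payload sizes of segments 1..i-1.
Segment 1: SEQ = 81211, payload = 1176 bytes
Segment 2: SEQ = 82387, payload = 1153 bytes
Segment 3: SEQ = 83540, payload = 1201 bytes
Segment 4: SEQ = 84741, payload = 976 bytes
Segment 5: SEQ = 85717, payload = 1126 bytes
SEQ of segment 5 = 81211 + 1176 + 1153 + 1201 + 976 = 85717

85717


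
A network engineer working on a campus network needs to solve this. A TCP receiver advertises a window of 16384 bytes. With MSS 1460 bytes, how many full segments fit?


Given: RWND = 16384 bytes, MSS = 1460 bytes
Full segments = floor(RWND / MSS)
Full segments = floor(16384 / 1460)
Full segments = floor(11.2219) = 11

11


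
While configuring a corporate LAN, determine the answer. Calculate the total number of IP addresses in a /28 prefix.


Given: CIDR prefix /28
Host bits = 32 - 28 = 4
Total addresses = 2^4 = 16

16


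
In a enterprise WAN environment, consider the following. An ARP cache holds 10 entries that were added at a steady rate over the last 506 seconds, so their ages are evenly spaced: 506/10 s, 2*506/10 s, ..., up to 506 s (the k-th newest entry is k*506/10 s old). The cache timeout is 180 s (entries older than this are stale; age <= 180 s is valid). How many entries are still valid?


Ages are k * 506/10 s for k = 1..10 (spacing = 50.6000 s).
Entry k is valid iff k * 506/10 <= 180 iff k <= 10 * 180 / 506 = 3.5573
n_valid = floor(3.5573) = 3
(n_stale = 10 - 3 = 7)

3


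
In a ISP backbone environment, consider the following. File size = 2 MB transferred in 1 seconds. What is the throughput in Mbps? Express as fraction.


Given: file = 2 MB, time = 1 s
File in Mb = 2 * 8 = 16 Mb
Throughput = 16 / 1 Mbps
Throughput = 16 Mbps

16


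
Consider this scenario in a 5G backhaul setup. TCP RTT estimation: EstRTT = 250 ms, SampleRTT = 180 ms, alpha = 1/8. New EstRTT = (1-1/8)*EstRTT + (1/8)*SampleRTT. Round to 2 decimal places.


Given: EstRTT = 250 ms, SampleRTT = 180 ms, alpha = 1/8
New EstRTT = (1 - alpha) * EstRTT + alpha * SampleRTT
(7/8) * 250 = 218.75
(1/8) * 180 = 22.5
New EstRTT = 218.75 + 22.5 = 241.25 ms -> 241.25 ms (2 dp)

241.25


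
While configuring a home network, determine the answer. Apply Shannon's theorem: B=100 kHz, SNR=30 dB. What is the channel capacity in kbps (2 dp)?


Given: B = 100 kHz, SNR = 30 dB
SNR linear = 10^(30/10) = 1000
1 + SNR = 1001
log2(1001) = 9.9672262588
C = 100 * 1000 * 9.9672262588 = 996722.6259 bps
C = 996.722626 kbps -> 996.72 kbps (2 dp)

996.72


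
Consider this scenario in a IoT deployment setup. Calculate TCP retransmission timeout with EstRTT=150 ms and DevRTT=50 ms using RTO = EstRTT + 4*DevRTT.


Given: EstRTT = 150 ms, DevRTT = 50 ms
Timeout = EstRTT + 4 * DevRTT
4 * DevRTT = 4 * 50 = 200
Timeout = 150 + 200 = 350 ms

350


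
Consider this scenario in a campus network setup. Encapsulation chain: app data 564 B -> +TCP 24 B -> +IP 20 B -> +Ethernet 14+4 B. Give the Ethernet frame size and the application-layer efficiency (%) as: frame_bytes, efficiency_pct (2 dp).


TCP segment = 564 + 24 = 588 B
IP packet = 588 + 20 = 608 B
Ethernet frame = 608 + 14 + 4 = 626 B
Efficiency = app / frame = 564 / 626 = 0.900958 = 90.0958% -> 90.10% (2 dp)

626, 90.10


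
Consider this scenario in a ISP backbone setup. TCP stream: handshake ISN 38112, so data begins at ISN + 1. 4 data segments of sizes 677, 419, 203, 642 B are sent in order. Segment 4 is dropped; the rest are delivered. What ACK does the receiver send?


SYN uses sequence number 38112; first data byte = ISN + 1 = 38113.
Segment 1: SEQ = 38113, len = 677 B, covers [38113, 38789]
Segment 2: SEQ = 38790, len = 419 B, covers [38790, 39208]
Segment 3: SEQ = 39209, len = 203 B, covers [39209, 39411]
Segment 4: SEQ = 39412, len = 642 B, covers [39412, 40053] [LOST]
In-order data received: bytes [38113, 39411] (segments 1..3).
Segment 4 missing -> gap begins at byte 39412.
Cumulative ACK = next expected in-order byte = 38113 + 677 + 419 + 203 = 39412

39412


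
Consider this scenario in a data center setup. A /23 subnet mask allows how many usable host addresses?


Given: subnet mask /23
Host bits = 32 - 23 = 9
Total addresses = 2^9 = 512
Usable hosts = 512 - 2 (network + broadcast) = 510

510


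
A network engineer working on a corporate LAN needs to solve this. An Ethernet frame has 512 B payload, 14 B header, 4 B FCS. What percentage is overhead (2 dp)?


Given: payload = 512 B, header = 14 B, trailer = 4 B
Overhead bytes = header + trailer = 14 + 4 = 18
Total frame = payload + overhead = 512 + 18 = 530
Overhead % = 18 / 530 * 100 = 3.3962% -> 3.40% (2 dp)

3.40


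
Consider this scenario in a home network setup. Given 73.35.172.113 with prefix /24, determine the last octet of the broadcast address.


Given: IP = 73.35.172.113, prefix = /24
Host bits = 32 - 24 = 8
Network last octet = 113 AND mask = 0
Host part size = 2^8 - 1 = 255
Broadcast last octet = 0 OR 255 = 255

255


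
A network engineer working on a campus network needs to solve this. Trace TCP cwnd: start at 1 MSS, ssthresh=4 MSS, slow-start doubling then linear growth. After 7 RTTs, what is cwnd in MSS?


RTT 0: cwnd = 1 MSS (initial)
RTT 1: cwnd = 2 MSS (slow start, doubled)
RTT 2: cwnd = 4 MSS (slow start, doubled)
RTT 3: cwnd = 5 MSS (congestion avoidance, +1)
RTT 4: cwnd = 6 MSS (congestion avoidance, +1)
RTT 5: cwnd = 7 MSS (congestion avoidance, +1)
RTT 6: cwnd = 8 MSS (congestion avoidance, +1)
RTT 7: cwnd = 9 MSS (congestion avoidance, +1)

9


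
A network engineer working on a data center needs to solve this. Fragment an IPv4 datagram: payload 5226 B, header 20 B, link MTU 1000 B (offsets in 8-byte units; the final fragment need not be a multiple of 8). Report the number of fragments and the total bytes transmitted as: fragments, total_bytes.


Max data per non-final fragment = floor((MTU - header)/8)*8 = floor((1000 - 20)/8)*8 = floor(980/8)*8 = 976 B
Final fragment needs no 8-byte alignment: it can carry up to MTU - header = 980 B
Non-final fragments needed = ceil((payload - 980) / 976) = ceil(4246/976) = ceil(4.3504) = 5
Number of fragments = 5 + 1 = 6
Fragment sizes (data): 5 * 976 B + 346 B (last, 346 <= 980 OK)
Total bytes sent = payload + n_frags * header = 5226 + 6*20 = 5226 + 120 = 5346 B

6, 5346


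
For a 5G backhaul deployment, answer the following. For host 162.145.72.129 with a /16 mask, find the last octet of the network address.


Given: IP = 162.145.72.129, prefix = /16
Subnet mask = 255.255.0.0
Last octet of IP: 129
Last octet of mask: 0
Network last octet = 129 AND 0 = 0

0


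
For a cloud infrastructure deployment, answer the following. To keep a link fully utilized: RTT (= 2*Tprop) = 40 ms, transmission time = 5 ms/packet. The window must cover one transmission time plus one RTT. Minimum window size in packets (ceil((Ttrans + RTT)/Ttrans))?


Given: Ttrans = 5 ms, RTT = 40 ms (= 2 * Tprop, Tprop = 20 ms)
Time until first ACK returns = Ttrans + RTT = 5 + 40 = 45 ms
Need W * Ttrans >= Ttrans + RTT  ->  W >= (Ttrans + RTT) / Ttrans
(Ttrans + RTT) / Ttrans = 45 / 5 = 9
W_min = ceil(9) = 9

9


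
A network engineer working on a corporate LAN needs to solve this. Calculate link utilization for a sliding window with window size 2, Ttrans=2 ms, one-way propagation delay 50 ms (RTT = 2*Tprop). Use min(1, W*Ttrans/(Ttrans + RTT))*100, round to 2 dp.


Given: W = 2, Ttrans = 2 ms, RTT = 100 ms (= 2 * Tprop, Tprop = 50 ms)
Cycle time = Ttrans + RTT = 2 + 100 = 102 ms (first packet sent until its ACK returns)
W * Ttrans = 2 * 2 = 4 ms of sending per cycle
W * Ttrans / (Ttrans + RTT) = 4 / 102 = 0.039216
U = min(1, 0.039216) = 0.039216
U% = 3.92%

3.92


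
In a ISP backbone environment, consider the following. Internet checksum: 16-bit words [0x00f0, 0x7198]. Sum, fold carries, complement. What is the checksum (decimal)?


Given words: [0x00f0, 0x7198]
Step 1: Sum all words
Raw sum = 240 + 29080 = 29320
One's complement = ~29320 & 0xFFFF = 36215

36215


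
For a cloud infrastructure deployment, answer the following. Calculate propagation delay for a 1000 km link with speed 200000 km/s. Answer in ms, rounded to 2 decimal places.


Given: distance = 1000 km, speed = 200000 km/s
Delay = distance / speed = 1000 / 200000 seconds
Delay in ms = 1000 * 1000 / 200000
Delay = 5.0000 ms
Rounded to 2 dp = 5.00 ms

5.00


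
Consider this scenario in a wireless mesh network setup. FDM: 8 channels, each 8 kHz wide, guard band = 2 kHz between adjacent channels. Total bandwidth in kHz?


Given: 8 channels, 8 kHz each, guard = 2 kHz
Channel bandwidth = 8 * 8 = 64 kHz
Guard bands = 7 gaps * 2 kHz = 14 kHz
Total = 64 + 14 = 78 kHz

78


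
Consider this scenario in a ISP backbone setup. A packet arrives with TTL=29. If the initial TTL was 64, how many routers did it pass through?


Given: initial TTL = 64, received TTL = 29
Hops = initial TTL - received TTL
Hops = 64 - 29 = 35

35


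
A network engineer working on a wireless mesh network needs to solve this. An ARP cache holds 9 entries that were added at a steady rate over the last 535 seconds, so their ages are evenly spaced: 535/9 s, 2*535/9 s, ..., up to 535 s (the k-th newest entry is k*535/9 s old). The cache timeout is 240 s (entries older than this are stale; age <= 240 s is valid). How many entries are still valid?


Ages are k * 535/9 s for k = 1..9 (spacing = 59.4444 s).
Entry k is valid iff k * 535/9 <= 240 iff k <= 9 * 240 / 535 = 4.0374
n_valid = floor(4.0374) = 4
(n_stale = 9 - 4 = 5)

4


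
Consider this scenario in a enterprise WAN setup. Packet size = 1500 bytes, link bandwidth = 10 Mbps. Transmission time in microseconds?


Given: packet = 1500 bytes, bandwidth = 10 Mbps
Packet in bits = 1500 * 8 = 12000 bits
Bandwidth = 10 * 10^6 = 10000000 bps
Time = 12000 / 10000000 seconds
Time in us = 12000 * 10^6 / 10000000 = 1200

1200


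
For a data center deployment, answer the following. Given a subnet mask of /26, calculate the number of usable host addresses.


Given: subnet mask /26
Host bits = 32 - 26 = 6
Total addresses = 2^6 = 64
Usable hosts = 64 - 2 (network + broadcast) = 62

62


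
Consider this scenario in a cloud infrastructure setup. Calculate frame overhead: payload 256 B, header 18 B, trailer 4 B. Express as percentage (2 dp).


Given: payload = 256 B, header = 18 B, trailer = 4 B
Overhead bytes = header + trailer = 18 + 4 = 22
Total frame = payload + overhead = 256 + 22 = 278
Overhead % = 22 / 278 * 100 = 7.9137% -> 7.91% (2 dp)

7.91


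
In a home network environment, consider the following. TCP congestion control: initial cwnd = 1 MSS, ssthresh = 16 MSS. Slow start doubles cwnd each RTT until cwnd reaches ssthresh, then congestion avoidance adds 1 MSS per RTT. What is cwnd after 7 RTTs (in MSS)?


RTT 0: cwnd = 1 MSS (initial)
RTT 1: cwnd = 2 MSS (slow start, doubled)
RTT 2: cwnd = 4 MSS (slow start, doubled)
RTT 3: cwnd = 8 MSS (slow start, doubled)
RTT 4: cwnd = 16 MSS (slow start, doubled)
RTT 5: cwnd = 17 MSS (congestion avoidance, +1)
RTT 6: cwnd = 18 MSS (congestion avoidance, +1)
RTT 7: cwnd = 19 MSS (congestion avoidance, +1)

19


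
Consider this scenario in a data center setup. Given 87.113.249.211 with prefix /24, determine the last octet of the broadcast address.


Given: IP = 87.113.249.211, prefix = /24
Host bits = 32 - 24 = 8
Network last octet = 211 AND mask = 0
Host part size = 2^8 - 1 = 255
Broadcast last octet = 0 OR 255 = 255

255


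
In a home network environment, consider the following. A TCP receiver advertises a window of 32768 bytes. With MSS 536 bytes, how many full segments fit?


Given: RWND = 32768 bytes, MSS = 536 bytes
Full segments = floor(RWND / MSS)
Full segments = floor(32768 / 536)
Full segments = floor(61.1343) = 61

61


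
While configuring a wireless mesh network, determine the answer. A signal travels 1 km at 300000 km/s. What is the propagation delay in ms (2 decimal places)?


Given: distance = 1 km, speed = 300000 km/s
Delay = distance / speed = 1 / 300000 seconds
Delay in ms = 1 * 1000 / 300000
Delay = 0.0033 ms
Rounded to 2 dp = 0.00 ms

0.00


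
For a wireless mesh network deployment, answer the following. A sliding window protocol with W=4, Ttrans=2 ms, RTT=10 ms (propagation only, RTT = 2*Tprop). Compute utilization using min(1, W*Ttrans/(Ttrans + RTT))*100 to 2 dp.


Given: W = 4, Ttrans = 2 ms, RTT = 10 ms (= 2 * Tprop, Tprop = 5 ms)
Cycle time = Ttrans + RTT = 2 + 10 = 12 ms (first packet sent until its ACK returns)
W * Ttrans = 4 * 2 = 8 ms of sending per cycle
W * Ttrans / (Ttrans + RTT) = 8 / 12 = 0.666667
U = min(1, 0.666667) = 0.666667
U% = 66.67%

66.67


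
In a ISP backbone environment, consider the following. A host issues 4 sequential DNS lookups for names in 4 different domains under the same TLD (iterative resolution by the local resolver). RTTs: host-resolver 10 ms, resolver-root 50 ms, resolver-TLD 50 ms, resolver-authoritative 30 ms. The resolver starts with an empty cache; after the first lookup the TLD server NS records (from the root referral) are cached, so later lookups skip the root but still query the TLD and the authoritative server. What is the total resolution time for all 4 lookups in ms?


Lookup 1 (cold cache): local + root + TLD + auth = 10 + 50 + 50 + 30 = 140 ms
Lookups 2..4 (TLD NS cached -> skip root; new domain -> still ask TLD and auth): local + TLD + auth = 10 + 50 + 30 = 90 ms each
Remaining 3 lookups: 3 * 90 = 270 ms
Total = 140 + 270 = 410 ms

410


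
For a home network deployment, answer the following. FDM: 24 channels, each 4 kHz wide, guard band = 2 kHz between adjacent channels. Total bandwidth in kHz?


Given: 24 channels, 4 kHz each, guard = 2 kHz
Channel bandwidth = 24 * 4 = 96 kHz
Guard bands = 23 gaps * 2 kHz = 46 kHz
Total = 96 + 46 = 142 kHz

142


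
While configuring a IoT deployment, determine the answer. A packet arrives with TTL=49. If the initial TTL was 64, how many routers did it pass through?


Given: initial TTL = 64, received TTL = 49
Hops = initial TTL - received TTL
Hops = 64 - 49 = 15

15


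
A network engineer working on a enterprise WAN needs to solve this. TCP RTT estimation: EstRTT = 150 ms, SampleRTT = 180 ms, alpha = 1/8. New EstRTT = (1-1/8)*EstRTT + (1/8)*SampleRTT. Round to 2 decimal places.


Given: EstRTT = 150 ms, SampleRTT = 180 ms, alpha = 1/8
New EstRTT = (1 - alpha) * EstRTT + alpha * SampleRTT
(7/8) * 150 = 131.25
(1/8) * 180 = 22.5
New EstRTT = 131.25 + 22.5 = 153.75 ms -> 153.75 ms (2 dp)

153.75


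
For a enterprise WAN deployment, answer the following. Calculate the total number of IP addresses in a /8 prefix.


Given: CIDR prefix /8
Host bits = 32 - 8 = 24
Total addresses = 2^24 = 16777216

16777216


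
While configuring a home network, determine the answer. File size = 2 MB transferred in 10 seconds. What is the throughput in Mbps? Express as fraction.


Given: file = 2 MB, time = 10 s
File in Mb = 2 * 8 = 16 Mb
Throughput = 16 / 10 Mbps
Throughput = 8/5 Mbps

8/5


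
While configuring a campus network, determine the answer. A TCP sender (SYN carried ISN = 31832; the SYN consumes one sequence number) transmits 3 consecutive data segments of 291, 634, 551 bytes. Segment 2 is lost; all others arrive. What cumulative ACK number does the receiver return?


SYN uses sequence number 31832; first data byte = ISN + 1 = 31833.
Segment 1: SEQ = 31833, len = 291 B, covers [31833, 32123]
Segment 2: SEQ = 32124, len = 634 B, covers [32124, 32757] [LOST]
Segment 3: SEQ = 32758, len = 551 B, covers [32758, 33308]
In-order data received: bytes [31833, 32123] (segments 1..1).
Segment 2 missing -> gap begins at byte 32124; later segments buffered out of order.
Cumulative ACK = next expected in-order byte = 31833 + 291 = 32124

32124


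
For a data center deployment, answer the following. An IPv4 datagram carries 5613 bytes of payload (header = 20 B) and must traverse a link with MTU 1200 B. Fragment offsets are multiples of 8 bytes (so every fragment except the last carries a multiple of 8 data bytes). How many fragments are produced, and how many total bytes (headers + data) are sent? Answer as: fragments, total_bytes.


Max data per non-final fragment = floor((MTU - header)/8)*8 = floor((1200 - 20)/8)*8 = floor(1180/8)*8 = 1176 B
Final fragment needs no 8-byte alignment: it can carry up to MTU - header = 1180 B
Non-final fragments needed = ceil((payload - 1180) / 1176) = ceil(4433/1176) = ceil(3.7696) = 4
Number of fragments = 4 + 1 = 5
Fragment sizes (data): 4 * 1176 B + 909 B (last, 909 <= 1180 OK)
Total bytes sent = payload + n_frags * header = 5613 + 5*20 = 5613 + 100 = 5713 B

5, 5713


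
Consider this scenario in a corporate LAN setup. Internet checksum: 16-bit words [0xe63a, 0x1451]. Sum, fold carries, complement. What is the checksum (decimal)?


Given words: [0xe63a, 0x1451]
Step 1: Sum all words
Raw sum = 58938 + 5201 = 64139
One's complement = ~64139 & 0xFFFF = 1396

1396


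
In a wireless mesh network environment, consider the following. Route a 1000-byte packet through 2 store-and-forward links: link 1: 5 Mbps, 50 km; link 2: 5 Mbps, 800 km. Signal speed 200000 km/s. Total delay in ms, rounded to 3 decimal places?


Packet = 1000 bytes = 8000 bits. Store-and-forward: sum (t_trans + t_prop) per link.
Link 1: t_trans = 8000/(5*10^6) s = 1.6000 ms; t_prop = 50/200000 s = 0.2500 ms; subtotal = 1.8500 ms
Link 2: t_trans = 8000/(5*10^6) s = 1.6000 ms; t_prop = 800/200000 s = 4.0000 ms; subtotal = 5.6000 ms
End-to-end = 1.8500 + 5.6000 = 7.4500 ms -> 7.450 ms (3 dp)

7.450


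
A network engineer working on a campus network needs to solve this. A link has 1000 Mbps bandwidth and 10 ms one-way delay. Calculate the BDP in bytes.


Given: bandwidth = 1000 Mbps, delay = 10 ms
BDP in bits = 1000 * 10^6 * 10 / 1000
BDP in bits = 10000000
BDP in bytes = 10000000 / 8 = 1250000

1250000


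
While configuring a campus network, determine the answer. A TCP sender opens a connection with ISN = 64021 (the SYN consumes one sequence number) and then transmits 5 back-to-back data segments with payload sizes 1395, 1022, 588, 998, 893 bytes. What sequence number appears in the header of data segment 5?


The SYN occupies sequence number ISN = 64021, so the first data byte is ISN + 1 = 64022.
SEQ of data segment i = (ISN + 1) + sum of payload sizes of segments 1..i-1.
Segment 1: SEQ = 64022, payload = 1395 bytes
Segment 2: SEQ = 65417, payload = 1022 bytes
Segment 3: SEQ = 66439, payload = 588 bytes
Segment 4: SEQ = 67027, payload = 998 bytes
Segment 5: SEQ = 68025, payload = 893 bytes
SEQ of segment 5 = 64022 + 1395 + 1022 + 588 + 998 = 68025

68025


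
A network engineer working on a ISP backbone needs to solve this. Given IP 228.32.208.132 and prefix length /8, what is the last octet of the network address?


Given: IP = 228.32.208.132, prefix = /8
Subnet mask = 255.0.0.0
Last octet of IP: 132
Last octet of mask: 0
Network last octet = 132 AND 0 = 0

0


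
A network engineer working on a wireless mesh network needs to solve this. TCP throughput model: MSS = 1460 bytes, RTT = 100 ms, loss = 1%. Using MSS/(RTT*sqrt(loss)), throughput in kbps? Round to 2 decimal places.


Given: MSS = 1460 bytes, RTT = 100 ms, loss = 1%
RTT in seconds = 100 / 1000 = 0.1
Loss rate = 1% = 0.01
sqrt(loss) = sqrt(0.01) = 0.1
Throughput (bytes/s) = 1460 / (0.1 * 0.1) = 146000.0000
Throughput (kbps) = 146000.0000 * 8 / 1000 = 1168.000000 -> 1168.00 kbps (2 dp)

1168.00


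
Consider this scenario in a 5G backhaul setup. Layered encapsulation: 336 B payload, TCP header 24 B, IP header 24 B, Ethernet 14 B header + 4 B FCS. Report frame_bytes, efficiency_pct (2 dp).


TCP segment = 336 + 24 = 360 B
IP packet = 360 + 24 = 384 B
Ethernet frame = 384 + 14 + 4 = 402 B
Efficiency = app / frame = 336 / 402 = 0.835821 = 83.5821% -> 83.58% (2 dp)

402, 83.58


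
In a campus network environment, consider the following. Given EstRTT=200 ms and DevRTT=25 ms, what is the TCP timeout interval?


Given: EstRTT = 200 ms, DevRTT = 25 ms
Timeout = EstRTT + 4 * DevRTT
4 * DevRTT = 4 * 25 = 100
Timeout = 200 + 100 = 300 ms

300


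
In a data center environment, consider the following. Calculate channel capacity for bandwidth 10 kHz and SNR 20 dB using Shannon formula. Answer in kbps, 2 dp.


Given: B = 10 kHz, SNR = 20 dB
SNR linear = 10^(20/10) = 100
1 + SNR = 101
log2(101) = 6.6582114828
C = 10 * 1000 * 6.6582114828 = 66582.1148 bps
C = 66.582115 kbps -> 66.58 kbps (2 dp)

66.58


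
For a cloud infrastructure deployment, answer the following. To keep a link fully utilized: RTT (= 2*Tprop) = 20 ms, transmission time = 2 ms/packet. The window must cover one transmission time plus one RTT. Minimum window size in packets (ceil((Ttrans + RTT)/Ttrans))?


Given: Ttrans = 2 ms, RTT = 20 ms (= 2 * Tprop, Tprop = 10 ms)
Time until first ACK returns = Ttrans + RTT = 2 + 20 = 22 ms
Need W * Ttrans >= Ttrans + RTT  ->  W >= (Ttrans + RTT) / Ttrans
(Ttrans + RTT) / Ttrans = 22 / 2 = 11
W_min = ceil(11) = 11

11


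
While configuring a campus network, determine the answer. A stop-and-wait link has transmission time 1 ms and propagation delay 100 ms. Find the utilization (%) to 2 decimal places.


Given: Ttrans = 1 ms, Tprop = 100 ms
RTT = 2 * Tprop = 2 * 100 = 200 ms
U = Ttrans / (Ttrans + RTT)
U = 1 / (1 + 200)
U = 1 / 201 = 0.004975
U% = 0.50%

0.50


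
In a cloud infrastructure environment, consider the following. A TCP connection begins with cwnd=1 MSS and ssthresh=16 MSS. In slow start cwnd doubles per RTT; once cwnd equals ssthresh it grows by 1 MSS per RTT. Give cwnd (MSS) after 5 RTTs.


RTT 0: cwnd = 1 MSS (initial)
RTT 1: cwnd = 2 MSS (slow start, doubled)
RTT 2: cwnd = 4 MSS (slow start, doubled)
RTT 3: cwnd = 8 MSS (slow start, doubled)
RTT 4: cwnd = 16 MSS (slow start, doubled)
RTT 5: cwnd = 17 MSS (congestion avoidance, +1)

17


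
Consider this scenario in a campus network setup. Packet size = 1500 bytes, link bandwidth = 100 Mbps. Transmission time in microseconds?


Given: packet = 1500 bytes, bandwidth = 100 Mbps
Packet in bits = 1500 * 8 = 12000 bits
Bandwidth = 100 * 10^6 = 100000000 bps
Time = 12000 / 100000000 seconds
Time in us = 12000 * 10^6 / 100000000 = 120

120


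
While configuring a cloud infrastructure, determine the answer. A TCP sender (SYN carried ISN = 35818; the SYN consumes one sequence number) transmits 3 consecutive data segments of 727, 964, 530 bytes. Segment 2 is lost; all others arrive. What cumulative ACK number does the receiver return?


SYN uses sequence number 35818; first data byte = ISN + 1 = 35819.
Segment 1: SEQ = 35819, len = 727 B, covers [35819, 36545]
Segment 2: SEQ = 36546, len = 964 B, covers [36546, 37509] [LOST]
Segment 3: SEQ = 37510, len = 530 B, covers [37510, 38039]
In-order data received: bytes [35819, 36545] (segments 1..1).
Segment 2 missing -> gap begins at byte 36546; later segments buffered out of order.
Cumulative ACK = next expected in-order byte = 35819 + 727 = 36546

36546


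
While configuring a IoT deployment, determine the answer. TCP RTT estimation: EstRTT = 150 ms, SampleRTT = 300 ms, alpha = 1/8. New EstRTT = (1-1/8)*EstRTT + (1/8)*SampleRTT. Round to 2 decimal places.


Given: EstRTT = 150 ms, SampleRTT = 300 ms, alpha = 1/8
New EstRTT = (1 - alpha) * EstRTT + alpha * SampleRTT
(7/8) * 150 = 131.25
(1/8) * 300 = 37.5
New EstRTT = 131.25 + 37.5 = 168.75 ms -> 168.75 ms (2 dp)

168.75


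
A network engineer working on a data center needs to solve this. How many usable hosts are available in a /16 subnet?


Given: subnet mask /16
Host bits = 32 - 16 = 16
Total addresses = 2^16 = 65536
Usable hosts = 65536 - 2 (network + broadcast) = 65534

65534


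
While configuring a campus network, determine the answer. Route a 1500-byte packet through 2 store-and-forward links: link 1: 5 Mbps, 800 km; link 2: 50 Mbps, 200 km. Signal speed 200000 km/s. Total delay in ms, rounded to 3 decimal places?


Packet = 1500 bytes = 12000 bits. Store-and-forward: sum (t_trans + t_prop) per link.
Link 1: t_trans = 12000/(5*10^6) s = 2.4000 ms; t_prop = 800/200000 s = 4.0000 ms; subtotal = 6.4000 ms
Link 2: t_trans = 12000/(50*10^6) s = 0.2400 ms; t_prop = 200/200000 s = 1.0000 ms; subtotal = 1.2400 ms
End-to-end = 6.4000 + 1.2400 = 7.6400 ms -> 7.640 ms (3 dp)

7.640


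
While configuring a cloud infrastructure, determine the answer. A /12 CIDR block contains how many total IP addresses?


Given: CIDR prefix /12
Host bits = 32 - 12 = 20
Total addresses = 2^20 = 1048576

1048576


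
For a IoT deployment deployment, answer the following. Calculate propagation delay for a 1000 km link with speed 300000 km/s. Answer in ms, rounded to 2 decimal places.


Given: distance = 1000 km, speed = 300000 km/s
Delay = distance / speed = 1000 / 300000 seconds
Delay in ms = 1000 * 1000 / 300000
Delay = 3.3333 ms
Rounded to 2 dp = 3.33 ms

3.33


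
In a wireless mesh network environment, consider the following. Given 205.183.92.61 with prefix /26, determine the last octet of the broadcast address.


Given: IP = 205.183.92.61, prefix = /26
Host bits = 32 - 26 = 6
Network last octet = 61 AND mask = 0
Host part size = 2^6 - 1 = 63
Broadcast last octet = 0 OR 63 = 63

63


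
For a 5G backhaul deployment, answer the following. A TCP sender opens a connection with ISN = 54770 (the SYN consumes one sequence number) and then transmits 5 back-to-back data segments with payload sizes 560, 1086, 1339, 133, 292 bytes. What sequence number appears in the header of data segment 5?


The SYN occupies sequence number ISN = 54770, so the first data byte is ISN + 1 = 54771.
SEQ of data segment i = (ISN + 1) + sum of payload sizes of segments 1..i-1.
Segment 1: SEQ = 54771, payload = 560 bytes
Segment 2: SEQ = 55331, payload = 1086 bytes
Segment 3: SEQ = 56417, payload = 1339 bytes
Segment 4: SEQ = 57756, payload = 133 bytes
Segment 5: SEQ = 57889, payload = 292 bytes
SEQ of segment 5 = 54771 + 560 + 1086 + 1339 + 133 = 57889

57889


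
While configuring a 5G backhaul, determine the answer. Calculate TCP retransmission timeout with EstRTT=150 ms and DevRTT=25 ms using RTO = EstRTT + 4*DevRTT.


Given: EstRTT = 150 ms, DevRTT = 25 ms
Timeout = EstRTT + 4 * DevRTT
4 * DevRTT = 4 * 25 = 100
Timeout = 150 + 100 = 250 ms

250


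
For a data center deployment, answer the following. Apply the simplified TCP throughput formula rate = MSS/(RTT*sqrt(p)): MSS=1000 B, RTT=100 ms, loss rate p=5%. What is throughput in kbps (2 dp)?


Given: MSS = 1000 bytes, RTT = 100 ms, loss = 5%
RTT in seconds = 100 / 1000 = 0.1
Loss rate = 5% = 0.05
sqrt(loss) = sqrt(0.05) = 0.223606797750
Throughput (bytes/s) = 1000 / (0.1 * 0.223606797750) = 44721.3595
Throughput (kbps) = 44721.3595 * 8 / 1000 = 357.770876 -> 357.77 kbps (2 dp)

357.77


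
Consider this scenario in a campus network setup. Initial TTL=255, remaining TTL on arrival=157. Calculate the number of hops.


Given: initial TTL = 255, received TTL = 157
Hops = initial TTL - received TTL
Hops = 255 - 157 = 98

98


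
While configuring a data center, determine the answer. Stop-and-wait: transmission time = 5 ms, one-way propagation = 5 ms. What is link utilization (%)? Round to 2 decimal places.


Given: Ttrans = 5 ms, Tprop = 5 ms
RTT = 2 * Tprop = 2 * 5 = 10 ms
U = Ttrans / (Ttrans + RTT)
U = 5 / (5 + 10)
U = 5 / 15 = 0.333333
U% = 33.33%

33.33


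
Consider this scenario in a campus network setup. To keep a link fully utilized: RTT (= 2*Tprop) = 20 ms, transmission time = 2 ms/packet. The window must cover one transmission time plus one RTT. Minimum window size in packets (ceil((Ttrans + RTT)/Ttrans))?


Given: Ttrans = 2 ms, RTT = 20 ms (= 2 * Tprop, Tprop = 10 ms)
Time until first ACK returns = Ttrans + RTT = 2 + 20 = 22 ms
Need W * Ttrans >= Ttrans + RTT  ->  W >= (Ttrans + RTT) / Ttrans
(Ttrans + RTT) / Ttrans = 22 / 2 = 11
W_min = ceil(11) = 11

11


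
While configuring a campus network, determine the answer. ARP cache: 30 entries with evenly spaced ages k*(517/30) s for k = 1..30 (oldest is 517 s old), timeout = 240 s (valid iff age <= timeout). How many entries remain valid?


Ages are k * 517/30 s for k = 1..30 (spacing = 17.2333 s).
Entry k is valid iff k * 517/30 <= 240 iff k <= 30 * 240 / 517 = 13.9265
n_valid = floor(13.9265) = 13
(n_stale = 30 - 13 = 17)

13


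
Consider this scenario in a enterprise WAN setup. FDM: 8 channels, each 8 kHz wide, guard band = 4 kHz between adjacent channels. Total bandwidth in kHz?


Given: 8 channels, 8 kHz each, guard = 4 kHz
Channel bandwidth = 8 * 8 = 64 kHz
Guard bands = 7 gaps * 4 kHz = 28 kHz
Total = 64 + 28 = 92 kHz

92


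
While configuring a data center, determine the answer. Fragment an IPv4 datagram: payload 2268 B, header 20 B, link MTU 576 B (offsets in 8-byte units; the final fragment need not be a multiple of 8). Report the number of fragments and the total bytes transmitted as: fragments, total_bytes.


Max data per non-final fragment = floor((MTU - header)/8)*8 = floor((576 - 20)/8)*8 = floor(556/8)*8 = 552 B
Final fragment needs no 8-byte alignment: it can carry up to MTU - header = 556 B
Non-final fragments needed = ceil((payload - 556) / 552) = ceil(1712/552) = ceil(3.1014) = 4
Number of fragments = 4 + 1 = 5
Fragment sizes (data): 4 * 552 B + 60 B (last, 60 <= 556 OK)
Total bytes sent = payload + n_frags * header = 2268 + 5*20 = 2268 + 100 = 2368 B

5, 2368


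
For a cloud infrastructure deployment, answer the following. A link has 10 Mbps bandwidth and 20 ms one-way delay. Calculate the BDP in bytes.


Given: bandwidth = 10 Mbps, delay = 20 ms
BDP in bits = 10 * 10^6 * 20 / 1000
BDP in bits = 200000
BDP in bytes = 200000 / 8 = 25000

25000


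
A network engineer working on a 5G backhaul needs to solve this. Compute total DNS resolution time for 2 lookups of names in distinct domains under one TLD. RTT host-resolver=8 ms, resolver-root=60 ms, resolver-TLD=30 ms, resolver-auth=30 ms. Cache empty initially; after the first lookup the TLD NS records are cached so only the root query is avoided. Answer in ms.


Lookup 1 (cold cache): local + root + TLD + auth = 8 + 60 + 30 + 30 = 128 ms
Lookups 2..2 (TLD NS cached -> skip root; new domain -> still ask TLD and auth): local + TLD + auth = 8 + 30 + 30 = 68 ms each
Remaining 1 lookups: 1 * 68 = 68 ms
Total = 128 + 68 = 196 ms

196


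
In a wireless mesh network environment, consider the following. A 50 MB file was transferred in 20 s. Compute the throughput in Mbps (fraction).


Given: file = 50 MB, time = 20 s
File in Mb = 50 * 8 = 400 Mb
Throughput = 400 / 20 Mbps
Throughput = 20 Mbps

20


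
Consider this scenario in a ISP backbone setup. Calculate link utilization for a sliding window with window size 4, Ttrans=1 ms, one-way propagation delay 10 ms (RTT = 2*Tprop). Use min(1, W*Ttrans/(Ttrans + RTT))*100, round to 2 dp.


Given: W = 4, Ttrans = 1 ms, RTT = 20 ms (= 2 * Tprop, Tprop = 10 ms)
Cycle time = Ttrans + RTT = 1 + 20 = 21 ms (first packet sent until its ACK returns)
W * Ttrans = 4 * 1 = 4 ms of sending per cycle
W * Ttrans / (Ttrans + RTT) = 4 / 21 = 0.190476
U = min(1, 0.190476) = 0.190476
U% = 19.05%

19.05


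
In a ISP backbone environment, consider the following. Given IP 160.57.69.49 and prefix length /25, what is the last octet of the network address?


Given: IP = 160.57.69.49, prefix = /25
Subnet mask = 255.255.255.128
Last octet of IP: 49
Last octet of mask: 128
Network last octet = 49 AND 128 = 0

0
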